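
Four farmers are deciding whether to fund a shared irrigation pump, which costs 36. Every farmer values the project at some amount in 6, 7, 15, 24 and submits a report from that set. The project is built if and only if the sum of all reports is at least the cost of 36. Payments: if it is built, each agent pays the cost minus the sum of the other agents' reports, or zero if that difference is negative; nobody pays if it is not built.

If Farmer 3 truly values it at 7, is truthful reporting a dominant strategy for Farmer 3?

Yes

Check each profile of the others' reports and compare truth against every alternative report.
Others report (6, 6, 24): truth gives 7, best alternative gives 7.
Others report (6, 7, 24): truth gives 7, best alternative gives 7.
Others report (6, 15, 15): truth gives 7, best alternative gives 7.
Others report (6, 15, 24): truth gives 7, best alternative gives 7.
Others report (6, 24, 6): truth gives 7, best alternative gives 7.
Others report (6, 24, 7): truth gives 7, best alternative gives 7.
(Remaining 58 profiles checked similarly; truth is weakly best in each.)
In every case the truthful report is at least as good as any alternative, so it is a dominant strategy.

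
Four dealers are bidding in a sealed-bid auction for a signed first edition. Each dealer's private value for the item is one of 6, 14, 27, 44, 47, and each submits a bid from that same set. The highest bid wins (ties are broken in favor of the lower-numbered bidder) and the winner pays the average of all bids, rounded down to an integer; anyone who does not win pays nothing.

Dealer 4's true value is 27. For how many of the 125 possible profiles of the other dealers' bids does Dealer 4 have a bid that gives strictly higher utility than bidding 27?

Others bid (6, 6, 6): truth gives 16; bid 14 gives 19 > 16. Violating.
Others bid (6, 6, 27): truth gives 0; bid 44 gives 7 > 0. Violating.
Others bid (6, 6, 44): truth gives 0; bid 47 gives 2 > 0. Violating.
Others bid (6, 14, 27): truth gives 0; bid 44 gives 5 > 0. Violating.
Others bid (6, 6, 14): truth gives 14; no alternative beats it.
Others bid (6, 6, 47): truth gives 0; no alternative beats it.
(Checking all 125 profiles: 19 have a profitable deviation, 106 do not.)

19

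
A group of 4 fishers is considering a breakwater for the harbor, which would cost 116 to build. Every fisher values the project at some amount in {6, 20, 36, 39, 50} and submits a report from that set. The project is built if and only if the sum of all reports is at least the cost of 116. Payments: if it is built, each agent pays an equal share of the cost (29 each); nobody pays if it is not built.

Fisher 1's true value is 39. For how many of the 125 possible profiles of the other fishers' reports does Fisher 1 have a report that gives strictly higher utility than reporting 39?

9

Others report (6, 20, 50): truth gives 0; report 50 gives 10 > 0. Violating.
Others report (6, 50, 20): truth gives 0; report 50 gives 10 > 0. Violating.
Others report (20, 6, 50): truth gives 0; report 50 gives 10 > 0. Violating.
Others report (20, 20, 36): truth gives 0; report 50 gives 10 > 0. Violating.
Others report (6, 6, 6): truth gives 0; no alternative beats it.
Others report (6, 6, 20): truth gives 0; no alternative beats it.
(Checking all 125 profiles: 9 have a profitable deviation, 116 do not.)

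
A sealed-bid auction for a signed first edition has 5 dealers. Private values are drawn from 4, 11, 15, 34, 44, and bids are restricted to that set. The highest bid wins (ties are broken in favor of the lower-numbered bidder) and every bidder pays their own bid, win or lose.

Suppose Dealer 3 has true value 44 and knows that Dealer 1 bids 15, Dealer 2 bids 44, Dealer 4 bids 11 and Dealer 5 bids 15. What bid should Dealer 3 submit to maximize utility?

4

Bid 4: loses but pays 4, utility -4.
Bid 11: loses but pays 11, utility -11.
Bid 15: loses but pays 15, utility -15.
Bid 34: loses but pays 34, utility -34.
Bid 44: loses but pays 44, utility -44.
The best choice is 4 with utility -4.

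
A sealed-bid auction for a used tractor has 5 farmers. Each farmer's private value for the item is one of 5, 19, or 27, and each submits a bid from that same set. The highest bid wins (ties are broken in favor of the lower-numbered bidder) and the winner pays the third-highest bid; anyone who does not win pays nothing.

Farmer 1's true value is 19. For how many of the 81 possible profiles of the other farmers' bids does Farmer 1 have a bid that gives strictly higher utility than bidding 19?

4

Others bid (5, 5, 5, 27): truth gives 0; bid 27 gives 14 > 0. Violating.
Others bid (5, 5, 27, 5): truth gives 0; bid 27 gives 14 > 0. Violating.
Others bid (5, 27, 5, 5): truth gives 0; bid 27 gives 14 > 0. Violating.
Others bid (27, 5, 5, 5): truth gives 0; bid 27 gives 14 > 0. Violating.
Others bid (5, 5, 5, 5): truth gives 14; no alternative beats it.
Others bid (5, 5, 5, 19): truth gives 14; no alternative beats it.
(Checking all 81 profiles: 4 have a profitable deviation, 77 do not.)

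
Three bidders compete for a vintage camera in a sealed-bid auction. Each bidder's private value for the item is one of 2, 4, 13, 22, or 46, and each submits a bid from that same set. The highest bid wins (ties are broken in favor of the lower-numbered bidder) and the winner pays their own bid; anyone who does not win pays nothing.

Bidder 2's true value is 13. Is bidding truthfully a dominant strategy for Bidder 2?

Consider the case where Bidder 1 bids 2 and Bidder 3 bids 2.
Truthful bid 13: wins, pays 13, utility 13 - 13 = 0.
Bid 4 instead: wins, pays 4, utility 13 - 4 = 9.
Since 9 > 0, bidding 4 is strictly better here, so truthful bidding is not dominant.

No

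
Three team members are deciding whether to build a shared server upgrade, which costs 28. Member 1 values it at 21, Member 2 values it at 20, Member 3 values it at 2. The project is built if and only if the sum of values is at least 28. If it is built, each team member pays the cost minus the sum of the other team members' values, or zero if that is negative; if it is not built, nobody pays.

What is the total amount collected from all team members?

11

Total value 43 ≥ cost 28, so it is built.
Member 1: others sum to 22; max(0, 28 - 22) = 6.
Member 2: others sum to 23; max(0, 28 - 23) = 5.
Member 3: others sum to 41; max(0, 28 - 41) = 0.
Total collected = 6 + 5 + 0 = 11.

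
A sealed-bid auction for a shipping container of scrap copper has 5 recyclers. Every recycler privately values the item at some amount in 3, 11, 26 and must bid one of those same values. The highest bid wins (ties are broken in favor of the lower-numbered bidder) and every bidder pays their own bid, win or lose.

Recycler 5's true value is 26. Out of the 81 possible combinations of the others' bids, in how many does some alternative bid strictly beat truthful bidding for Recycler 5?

66

Others bid (3, 3, 3, 3): truth gives 0; bid 11 gives 15 > 0. Violating.
Others bid (3, 3, 3, 26): truth gives -26; bid 3 gives -3 > -26. Violating.
Others bid (3, 3, 11, 26): truth gives -26; bid 3 gives -3 > -26. Violating.
Others bid (3, 3, 26, 3): truth gives -26; bid 3 gives -3 > -26. Violating.
Others bid (3, 3, 3, 11): truth gives 0; no alternative beats it.
Others bid (3, 3, 11, 3): truth gives 0; no alternative beats it.
(Checking all 81 profiles: 66 have a profitable deviation, 15 do not.)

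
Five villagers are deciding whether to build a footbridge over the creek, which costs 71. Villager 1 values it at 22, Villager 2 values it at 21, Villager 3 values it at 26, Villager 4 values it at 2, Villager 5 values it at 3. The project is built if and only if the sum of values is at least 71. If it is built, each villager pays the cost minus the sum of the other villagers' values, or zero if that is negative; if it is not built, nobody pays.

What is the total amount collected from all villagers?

Total value 74 ≥ cost 71, so it is built.
Villager 1: others sum to 52; max(0, 71 - 52) = 19.
Villager 2: others sum to 53; max(0, 71 - 53) = 18.
Villager 3: others sum to 48; max(0, 71 - 48) = 23.
Villager 4: others sum to 72; max(0, 71 - 72) = 0.
Villager 5: others sum to 71; max(0, 71 - 71) = 0.
Total collected = 19 + 18 + 23 + 0 + 0 = 60.

60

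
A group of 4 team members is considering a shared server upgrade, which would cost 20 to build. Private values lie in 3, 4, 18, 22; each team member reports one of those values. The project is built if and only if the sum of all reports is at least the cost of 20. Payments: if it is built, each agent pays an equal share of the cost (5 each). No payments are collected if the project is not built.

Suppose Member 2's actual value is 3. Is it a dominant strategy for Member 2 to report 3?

Check each profile of the others' reports and compare truth against every alternative report.
Others report (3, 3, 18): truth gives -2, best alternative gives -2.
Others report (3, 3, 22): truth gives -2, best alternative gives -2.
Others report (3, 4, 18): truth gives -2, best alternative gives -2.
Others report (3, 4, 22): truth gives -2, best alternative gives -2.
Others report (3, 18, 3): truth gives -2, best alternative gives -2.
Others report (3, 18, 4): truth gives -2, best alternative gives -2.
(Remaining 58 profiles checked similarly; truth is weakly best in each.)
In every case the truthful report is at least as good as any alternative, so it is a dominant strategy.

Yes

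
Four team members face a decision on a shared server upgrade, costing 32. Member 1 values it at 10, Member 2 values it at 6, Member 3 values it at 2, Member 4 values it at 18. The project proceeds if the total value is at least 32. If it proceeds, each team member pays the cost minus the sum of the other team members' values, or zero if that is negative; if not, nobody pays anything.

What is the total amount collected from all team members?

22

Total value 36 ≥ cost 32, so it is built.
Member 1: others sum to 26; max(0, 32 - 26) = 6.
Member 2: others sum to 30; max(0, 32 - 30) = 2.
Member 3: others sum to 34; max(0, 32 - 34) = 0.
Member 4: others sum to 18; max(0, 32 - 18) = 14.
Total collected = 6 + 2 + 0 + 14 = 22.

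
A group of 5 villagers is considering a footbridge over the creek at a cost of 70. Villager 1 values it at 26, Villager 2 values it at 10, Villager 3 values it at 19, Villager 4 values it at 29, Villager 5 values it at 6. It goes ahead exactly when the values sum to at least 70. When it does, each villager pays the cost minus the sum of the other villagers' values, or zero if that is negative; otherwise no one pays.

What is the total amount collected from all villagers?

15

Total value 90 ≥ cost 70, so it is built.
Villager 1: others sum to 64; max(0, 70 - 64) = 6.
Villager 2: others sum to 80; max(0, 70 - 80) = 0.
Villager 3: others sum to 71; max(0, 70 - 71) = 0.
Villager 4: others sum to 61; max(0, 70 - 61) = 9.
Villager 5: others sum to 84; max(0, 70 - 84) = 0.
Total collected = 6 + 0 + 0 + 9 + 0 = 15.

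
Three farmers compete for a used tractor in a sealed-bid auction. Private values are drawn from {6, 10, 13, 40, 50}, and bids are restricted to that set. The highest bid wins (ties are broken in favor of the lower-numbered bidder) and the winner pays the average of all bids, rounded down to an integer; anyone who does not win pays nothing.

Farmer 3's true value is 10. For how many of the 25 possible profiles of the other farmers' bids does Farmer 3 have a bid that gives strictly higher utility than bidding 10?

2

Others bid (6, 10): truth gives 0; bid 13 gives 1 > 0. Violating.
Others bid (10, 6): truth gives 0; bid 13 gives 1 > 0. Violating.
Others bid (6, 6): truth gives 3; no alternative beats it.
Others bid (6, 13): truth gives 0; no alternative beats it.
(Checking all 25 profiles: 2 have a profitable deviation, 23 do not.)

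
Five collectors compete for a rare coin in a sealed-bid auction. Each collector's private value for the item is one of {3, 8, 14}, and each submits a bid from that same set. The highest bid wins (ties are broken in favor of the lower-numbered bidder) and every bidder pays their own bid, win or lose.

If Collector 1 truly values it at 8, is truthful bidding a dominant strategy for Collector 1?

Consider the case where Collector 2 bids 3, Collector 3 bids 3, Collector 4 bids 3 and Collector 5 bids 3.
Truthful bid 8: wins, pays 8, utility 8 - 8 = 0.
Bid 3 instead: wins, pays 3, utility 8 - 3 = 5.
Since 5 > 0, bidding 3 is strictly better here, so truthful bidding is not dominant.

No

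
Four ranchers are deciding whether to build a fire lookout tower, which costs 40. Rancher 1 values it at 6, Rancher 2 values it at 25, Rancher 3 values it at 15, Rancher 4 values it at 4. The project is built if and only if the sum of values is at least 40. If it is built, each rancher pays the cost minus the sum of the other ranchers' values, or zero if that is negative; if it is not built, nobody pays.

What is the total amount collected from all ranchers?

Total value 50 ≥ cost 40, so it is built.
Rancher 1: others sum to 44; max(0, 40 - 44) = 0.
Rancher 2: others sum to 25; max(0, 40 - 25) = 15.
Rancher 3: others sum to 35; max(0, 40 - 35) = 5.
Rancher 4: others sum to 46; max(0, 40 - 46) = 0.
Total collected = 0 + 15 + 5 + 0 = 20.

20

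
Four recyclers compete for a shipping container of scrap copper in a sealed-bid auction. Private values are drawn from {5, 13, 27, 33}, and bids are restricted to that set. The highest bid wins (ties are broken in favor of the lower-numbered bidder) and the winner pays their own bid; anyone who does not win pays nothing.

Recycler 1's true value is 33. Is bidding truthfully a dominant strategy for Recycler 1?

Consider the case where Recycler 2 bids 5, Recycler 3 bids 5 and Recycler 4 bids 5.
Truthful bid 33: wins, pays 33, utility 33 - 33 = 0.
Bid 5 instead: wins, pays 5, utility 33 - 5 = 28.
Since 28 > 0, bidding 5 is strictly better here, so truthful bidding is not dominant.

No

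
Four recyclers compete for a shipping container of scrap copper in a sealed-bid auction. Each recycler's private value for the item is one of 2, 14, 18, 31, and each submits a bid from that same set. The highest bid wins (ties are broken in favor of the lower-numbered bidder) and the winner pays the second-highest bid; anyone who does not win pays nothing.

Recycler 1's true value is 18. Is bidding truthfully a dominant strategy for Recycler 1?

Check each profile of the others' bids and compare truth against every alternative bid.
Others bid (2, 2, 2): truth gives 16, best alternative gives 16.
Others bid (2, 2, 14): truth gives 4, best alternative gives 4.
Others bid (2, 14, 2): truth gives 4, best alternative gives 4.
Others bid (2, 14, 14): truth gives 4, best alternative gives 4.
Others bid (14, 2, 2): truth gives 4, best alternative gives 4.
Others bid (14, 2, 14): truth gives 4, best alternative gives 4.
(Remaining 58 profiles checked similarly; truth is weakly best in each.)
In every case the truthful bid is at least as good as any alternative, so it is a dominant strategy.

Yes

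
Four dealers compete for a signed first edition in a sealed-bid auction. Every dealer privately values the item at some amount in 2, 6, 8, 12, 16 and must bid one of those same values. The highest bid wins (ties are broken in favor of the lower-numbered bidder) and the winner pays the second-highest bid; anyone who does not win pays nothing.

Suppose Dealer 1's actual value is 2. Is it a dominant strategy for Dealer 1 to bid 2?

Yes

Check each profile of the others' bids and compare truth against every alternative bid.
Others bid (2, 2, 6): truth gives 0, best alternative gives -4.
Others bid (2, 6, 2): truth gives 0, best alternative gives -4.
Others bid (2, 6, 6): truth gives 0, best alternative gives -4.
Others bid (6, 2, 2): truth gives 0, best alternative gives -4.
Others bid (6, 2, 6): truth gives 0, best alternative gives -4.
Others bid (6, 6, 2): truth gives 0, best alternative gives -4.
(Remaining 119 profiles checked similarly; truth is weakly best in each.)
In every case the truthful bid is at least as good as any alternative, so it is a dominant strategy.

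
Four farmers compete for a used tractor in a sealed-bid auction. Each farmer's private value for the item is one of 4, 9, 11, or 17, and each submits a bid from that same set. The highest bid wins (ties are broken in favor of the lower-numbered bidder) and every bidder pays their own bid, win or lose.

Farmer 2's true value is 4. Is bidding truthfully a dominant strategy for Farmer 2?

Check each profile of the others' bids and compare truth against every alternative bid.
Others bid (4, 4, 17): truth gives -4, best alternative gives -9.
Others bid (4, 9, 17): truth gives -4, best alternative gives -9.
Others bid (4, 11, 17): truth gives -4, best alternative gives -9.
Others bid (4, 17, 4): truth gives -4, best alternative gives -9.
Others bid (4, 17, 9): truth gives -4, best alternative gives -9.
Others bid (4, 17, 11): truth gives -4, best alternative gives -9.
(Remaining 58 profiles checked similarly; truth is weakly best in each.)
In every case the truthful bid is at least as good as any alternative, so it is a dominant strategy.

Yes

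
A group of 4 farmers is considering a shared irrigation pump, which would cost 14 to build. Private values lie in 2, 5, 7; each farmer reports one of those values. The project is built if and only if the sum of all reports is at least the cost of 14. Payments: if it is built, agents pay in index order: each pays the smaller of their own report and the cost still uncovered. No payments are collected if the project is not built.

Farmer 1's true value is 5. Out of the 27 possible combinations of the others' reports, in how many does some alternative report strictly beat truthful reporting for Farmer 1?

20

Others report (2, 5, 5): truth gives 0; report 2 gives 3 > 0. Violating.
Others report (2, 5, 7): truth gives 0; report 2 gives 3 > 0. Violating.
Others report (2, 7, 5): truth gives 0; report 2 gives 3 > 0. Violating.
Others report (2, 7, 7): truth gives 0; report 2 gives 3 > 0. Violating.
Others report (2, 2, 2): truth gives 0; no alternative beats it.
Others report (2, 2, 5): truth gives 0; no alternative beats it.
(Checking all 27 profiles: 20 have a profitable deviation, 7 do not.)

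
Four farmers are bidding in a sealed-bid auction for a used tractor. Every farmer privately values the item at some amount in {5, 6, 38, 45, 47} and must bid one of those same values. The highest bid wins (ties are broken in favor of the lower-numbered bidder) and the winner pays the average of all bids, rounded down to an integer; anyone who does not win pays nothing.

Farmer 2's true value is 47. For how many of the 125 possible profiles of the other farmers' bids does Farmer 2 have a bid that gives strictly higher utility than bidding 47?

Others bid (5, 5, 5): truth gives 32; bid 6 gives 42 > 32. Violating.
Others bid (5, 5, 6): truth gives 32; bid 6 gives 42 > 32. Violating.
Others bid (5, 5, 38): truth gives 24; bid 38 gives 26 > 24. Violating.
Others bid (5, 6, 5): truth gives 32; bid 6 gives 42 > 32. Violating.
Others bid (5, 5, 45): truth gives 22; no alternative beats it.
Others bid (5, 5, 47): truth gives 21; no alternative beats it.
(Checking all 125 profiles: 34 have a profitable deviation, 91 do not.)

34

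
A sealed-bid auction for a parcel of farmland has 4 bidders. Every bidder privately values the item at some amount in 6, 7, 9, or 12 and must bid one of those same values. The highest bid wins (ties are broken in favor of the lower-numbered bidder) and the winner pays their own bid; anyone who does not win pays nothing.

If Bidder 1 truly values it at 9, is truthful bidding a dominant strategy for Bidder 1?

No

Consider the case where Bidder 2 bids 6, Bidder 3 bids 6 and Bidder 4 bids 6.
Truthful bid 9: wins, pays 9, utility 9 - 9 = 0.
Bid 6 instead: wins, pays 6, utility 9 - 6 = 3.
Since 3 > 0, bidding 6 is strictly better here, so truthful bidding is not dominant.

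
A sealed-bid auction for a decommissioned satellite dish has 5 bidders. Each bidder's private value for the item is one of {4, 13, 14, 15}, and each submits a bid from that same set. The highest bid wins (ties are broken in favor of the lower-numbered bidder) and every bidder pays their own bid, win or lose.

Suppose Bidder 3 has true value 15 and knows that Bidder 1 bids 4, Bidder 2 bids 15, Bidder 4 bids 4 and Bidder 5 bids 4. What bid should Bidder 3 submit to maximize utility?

4

Bid 4: loses but pays 4, utility -4.
Bid 13: loses but pays 13, utility -13.
Bid 14: loses but pays 14, utility -14.
Bid 15: loses but pays 15, utility -15.
The best choice is 4 with utility -4.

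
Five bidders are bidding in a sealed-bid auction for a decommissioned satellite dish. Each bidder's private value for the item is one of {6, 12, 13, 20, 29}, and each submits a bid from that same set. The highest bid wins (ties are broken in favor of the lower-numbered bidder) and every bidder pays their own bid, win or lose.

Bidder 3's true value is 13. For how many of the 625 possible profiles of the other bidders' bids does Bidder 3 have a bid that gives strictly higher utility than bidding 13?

Others bid (6, 6, 6, 6): truth gives 0; bid 12 gives 1 > 0. Violating.
Others bid (6, 6, 6, 12): truth gives 0; bid 12 gives 1 > 0. Violating.
Others bid (6, 6, 6, 20): truth gives -13; bid 6 gives -6 > -13. Violating.
Others bid (6, 6, 6, 29): truth gives -13; bid 6 gives -6 > -13. Violating.
Others bid (6, 6, 6, 13): truth gives 0; no alternative beats it.
Others bid (6, 6, 12, 13): truth gives 0; no alternative beats it.
(Checking all 625 profiles: 593 have a profitable deviation, 32 do not.)

593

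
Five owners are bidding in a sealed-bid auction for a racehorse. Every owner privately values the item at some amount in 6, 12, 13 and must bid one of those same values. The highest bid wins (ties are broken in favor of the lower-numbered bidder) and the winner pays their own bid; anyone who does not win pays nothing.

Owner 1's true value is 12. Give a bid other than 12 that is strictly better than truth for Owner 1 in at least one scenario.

Suppose Owner 2 bids 6, Owner 3 bids 6, Owner 4 bids 6 and Owner 5 bids 6.
Bid 12: wins, pays 12, utility 12 - 12 = 0.
Bid 6: wins, pays 6, utility 12 - 6 = 6.
So bidding 6 beats truth here (6 > 0).

6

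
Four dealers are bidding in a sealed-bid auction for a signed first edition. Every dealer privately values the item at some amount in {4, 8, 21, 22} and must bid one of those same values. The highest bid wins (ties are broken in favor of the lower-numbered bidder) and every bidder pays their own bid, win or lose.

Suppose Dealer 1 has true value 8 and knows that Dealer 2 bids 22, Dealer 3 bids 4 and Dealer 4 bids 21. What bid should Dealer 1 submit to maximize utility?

4

Bid 4: loses but pays 4, utility -4.
Bid 8: loses but pays 8, utility -8.
Bid 21: loses but pays 21, utility -21.
Bid 22: wins, pays 22, utility 8 - 22 = -14.
The best choice is 4 with utility -4.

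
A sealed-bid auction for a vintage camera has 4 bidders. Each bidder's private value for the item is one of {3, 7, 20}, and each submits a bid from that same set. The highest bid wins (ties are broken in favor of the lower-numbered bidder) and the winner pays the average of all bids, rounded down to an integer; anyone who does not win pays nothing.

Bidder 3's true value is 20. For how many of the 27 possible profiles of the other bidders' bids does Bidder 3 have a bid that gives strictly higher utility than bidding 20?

Others bid (3, 3, 3): truth gives 13; bid 7 gives 16 > 13. Violating.
Others bid (3, 3, 7): truth gives 12; bid 7 gives 15 > 12. Violating.
Others bid (3, 3, 20): truth gives 9; no alternative beats it.
Others bid (3, 7, 3): truth gives 12; no alternative beats it.
(Checking all 27 profiles: 2 have a profitable deviation, 25 do not.)

2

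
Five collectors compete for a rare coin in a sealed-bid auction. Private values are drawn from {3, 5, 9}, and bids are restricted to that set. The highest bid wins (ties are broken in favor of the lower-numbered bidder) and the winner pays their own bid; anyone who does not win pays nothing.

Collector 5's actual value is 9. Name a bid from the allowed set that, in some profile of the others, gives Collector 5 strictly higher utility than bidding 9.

Suppose Collector 1 bids 3, Collector 2 bids 3, Collector 3 bids 3 and Collector 4 bids 3.
Bid 9: wins, pays 9, utility 9 - 9 = 0.
Bid 5: wins, pays 5, utility 9 - 5 = 4.
So bidding 5 beats truth here (4 > 0).

5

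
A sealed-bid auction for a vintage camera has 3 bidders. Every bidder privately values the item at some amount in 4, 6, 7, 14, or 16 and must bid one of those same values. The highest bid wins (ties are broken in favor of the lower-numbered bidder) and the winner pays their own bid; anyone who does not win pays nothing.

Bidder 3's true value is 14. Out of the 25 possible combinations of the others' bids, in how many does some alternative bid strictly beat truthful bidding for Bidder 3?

4

Others bid (4, 4): truth gives 0; bid 6 gives 8 > 0. Violating.
Others bid (4, 6): truth gives 0; bid 7 gives 7 > 0. Violating.
Others bid (6, 4): truth gives 0; bid 7 gives 7 > 0. Violating.
Others bid (6, 6): truth gives 0; bid 7 gives 7 > 0. Violating.
Others bid (4, 7): truth gives 0; no alternative beats it.
Others bid (4, 14): truth gives 0; no alternative beats it.
(Checking all 25 profiles: 4 have a profitable deviation, 21 do not.)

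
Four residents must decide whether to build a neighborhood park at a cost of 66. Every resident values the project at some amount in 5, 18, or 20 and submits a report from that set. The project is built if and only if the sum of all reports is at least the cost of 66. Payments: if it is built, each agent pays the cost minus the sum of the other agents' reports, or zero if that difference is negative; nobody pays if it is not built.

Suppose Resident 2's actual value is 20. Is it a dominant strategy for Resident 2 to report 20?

Check each profile of the others' reports and compare truth against every alternative report.
Others report (20, 20, 20): truth gives 14, best alternative gives 14.
Others report (18, 20, 20): truth gives 12, best alternative gives 12.
Others report (20, 18, 20): truth gives 12, best alternative gives 12.
Others report (20, 20, 18): truth gives 12, best alternative gives 12.
Others report (18, 18, 20): truth gives 10, best alternative gives 10.
Others report (18, 20, 18): truth gives 10, best alternative gives 10.
(Remaining 21 profiles checked similarly; truth is weakly best in each.)
In every case the truthful report is at least as good as any alternative, so it is a dominant strategy.

Yes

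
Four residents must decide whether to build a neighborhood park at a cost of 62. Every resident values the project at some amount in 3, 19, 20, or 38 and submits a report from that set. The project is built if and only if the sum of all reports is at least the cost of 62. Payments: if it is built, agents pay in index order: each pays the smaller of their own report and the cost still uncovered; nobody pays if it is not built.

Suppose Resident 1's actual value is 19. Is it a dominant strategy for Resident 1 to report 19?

No

Consider the case where Resident 2 reports 3, Resident 3 reports 19 and Resident 4 reports 38.
Truthful report 19: project built, pays 19, utility 19 - 19 = 0.
Report 3 instead: project built, pays 3, utility 19 - 3 = 16.
Since 16 > 0, reporting 3 is strictly better here, so truthful reporting is not dominant.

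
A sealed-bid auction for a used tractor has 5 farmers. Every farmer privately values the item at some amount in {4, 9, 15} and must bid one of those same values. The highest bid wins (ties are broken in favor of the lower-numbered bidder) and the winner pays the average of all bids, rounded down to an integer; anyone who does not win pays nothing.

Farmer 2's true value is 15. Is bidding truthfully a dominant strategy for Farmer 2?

No

Consider the case where Farmer 1 bids 4, Farmer 3 bids 4, Farmer 4 bids 4 and Farmer 5 bids 4.
Truthful bid 15: wins, pays 6, utility 15 - 6 = 9.
Bid 9 instead: wins, pays 5, utility 15 - 5 = 10.
Since 10 > 9, bidding 9 is strictly better here, so truthful bidding is not dominant.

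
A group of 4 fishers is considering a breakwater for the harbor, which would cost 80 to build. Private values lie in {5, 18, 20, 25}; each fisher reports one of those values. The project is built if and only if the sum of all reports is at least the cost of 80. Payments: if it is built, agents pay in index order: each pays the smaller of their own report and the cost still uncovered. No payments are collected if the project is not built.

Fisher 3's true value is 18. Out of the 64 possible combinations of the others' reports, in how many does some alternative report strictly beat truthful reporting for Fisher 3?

1

Others report (25, 25, 25): truth gives 0; report 5 gives 13 > 0. Violating.
Others report (5, 5, 5): truth gives 0; no alternative beats it.
Others report (5, 5, 18): truth gives 0; no alternative beats it.
(Checking all 64 profiles: 1 has a profitable deviation, 63 do not.)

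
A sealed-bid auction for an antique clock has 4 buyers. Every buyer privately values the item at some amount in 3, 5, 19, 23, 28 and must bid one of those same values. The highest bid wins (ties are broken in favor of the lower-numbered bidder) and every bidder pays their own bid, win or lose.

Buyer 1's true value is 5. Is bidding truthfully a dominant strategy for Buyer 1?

No

Consider the case where Buyer 2 bids 3, Buyer 3 bids 3 and Buyer 4 bids 3.
Truthful bid 5: wins, pays 5, utility 5 - 5 = 0.
Bid 3 instead: wins, pays 3, utility 5 - 3 = 2.
Since 2 > 0, bidding 3 is strictly better here, so truthful bidding is not dominant.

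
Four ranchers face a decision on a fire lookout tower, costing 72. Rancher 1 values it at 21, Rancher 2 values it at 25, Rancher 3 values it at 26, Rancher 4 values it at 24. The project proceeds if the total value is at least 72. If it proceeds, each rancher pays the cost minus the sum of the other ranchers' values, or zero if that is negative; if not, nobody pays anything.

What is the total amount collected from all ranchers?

3

Total value 96 ≥ cost 72, so it is built.
Rancher 1: others sum to 75; max(0, 72 - 75) = 0.
Rancher 2: others sum to 71; max(0, 72 - 71) = 1.
Rancher 3: others sum to 70; max(0, 72 - 70) = 2.
Rancher 4: others sum to 72; max(0, 72 - 72) = 0.
Total collected = 0 + 1 + 2 + 0 = 3.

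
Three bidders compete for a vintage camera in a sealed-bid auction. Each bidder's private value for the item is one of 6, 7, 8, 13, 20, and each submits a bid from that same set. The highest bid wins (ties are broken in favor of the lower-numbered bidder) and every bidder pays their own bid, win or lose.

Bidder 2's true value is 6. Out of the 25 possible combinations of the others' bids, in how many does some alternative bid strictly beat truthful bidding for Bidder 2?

6

Others bid (6, 6): truth gives -6; bid 7 gives -1 > -6. Violating.
Others bid (6, 7): truth gives -6; bid 7 gives -1 > -6. Violating.
Others bid (6, 8): truth gives -6; bid 8 gives -2 > -6. Violating.
Others bid (7, 6): truth gives -6; bid 8 gives -2 > -6. Violating.
Others bid (6, 13): truth gives -6; no alternative beats it.
Others bid (6, 20): truth gives -6; no alternative beats it.
(Checking all 25 profiles: 6 have a profitable deviation, 19 do not.)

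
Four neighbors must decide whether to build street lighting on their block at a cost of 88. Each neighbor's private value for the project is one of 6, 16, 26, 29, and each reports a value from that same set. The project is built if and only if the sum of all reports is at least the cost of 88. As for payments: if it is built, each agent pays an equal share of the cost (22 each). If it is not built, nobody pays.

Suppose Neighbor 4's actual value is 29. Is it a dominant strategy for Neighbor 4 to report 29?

Check each profile of the others' reports and compare truth against every alternative report.
Others report (6, 26, 29): truth gives 7, best alternative gives 0.
Others report (6, 29, 26): truth gives 7, best alternative gives 0.
Others report (16, 16, 29): truth gives 7, best alternative gives 0.
Others report (16, 29, 16): truth gives 7, best alternative gives 0.
Others report (26, 6, 29): truth gives 7, best alternative gives 0.
Others report (26, 29, 6): truth gives 7, best alternative gives 0.
(Remaining 58 profiles checked similarly; truth is weakly best in each.)
In every case the truthful report is at least as good as any alternative, so it is a dominant strategy.

Yes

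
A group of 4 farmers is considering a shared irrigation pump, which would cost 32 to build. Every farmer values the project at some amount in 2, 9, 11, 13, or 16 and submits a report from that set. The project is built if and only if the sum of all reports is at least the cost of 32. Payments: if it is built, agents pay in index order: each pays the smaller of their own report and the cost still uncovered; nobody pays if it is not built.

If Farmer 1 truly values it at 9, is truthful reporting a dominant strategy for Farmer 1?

No

Consider the case where Farmer 2 reports 2, Farmer 3 reports 13 and Farmer 4 reports 16.
Truthful report 9: project built, pays 9, utility 9 - 9 = 0.
Report 2 instead: project built, pays 2, utility 9 - 2 = 7.
Since 7 > 0, reporting 2 is strictly better here, so truthful reporting is not dominant.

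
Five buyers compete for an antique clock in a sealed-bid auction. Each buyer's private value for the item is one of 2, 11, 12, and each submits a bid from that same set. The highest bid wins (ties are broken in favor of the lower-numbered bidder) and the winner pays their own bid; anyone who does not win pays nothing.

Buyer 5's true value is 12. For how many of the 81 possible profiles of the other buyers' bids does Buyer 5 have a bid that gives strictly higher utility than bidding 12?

Others bid (2, 2, 2, 2): truth gives 0; bid 11 gives 1 > 0. Violating.
Others bid (2, 2, 2, 11): truth gives 0; no alternative beats it.
Others bid (2, 2, 2, 12): truth gives 0; no alternative beats it.
(Checking all 81 profiles: 1 has a profitable deviation, 80 do not.)

1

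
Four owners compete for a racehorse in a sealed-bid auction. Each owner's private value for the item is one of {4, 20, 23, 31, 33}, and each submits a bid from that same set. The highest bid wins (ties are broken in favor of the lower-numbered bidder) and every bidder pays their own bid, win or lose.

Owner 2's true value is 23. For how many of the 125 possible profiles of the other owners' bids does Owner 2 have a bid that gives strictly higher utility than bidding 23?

111

Others bid (4, 4, 4): truth gives 0; bid 20 gives 3 > 0. Violating.
Others bid (4, 4, 20): truth gives 0; bid 20 gives 3 > 0. Violating.
Others bid (4, 4, 31): truth gives -23; bid 4 gives -4 > -23. Violating.
Others bid (4, 4, 33): truth gives -23; bid 4 gives -4 > -23. Violating.
Others bid (4, 4, 23): truth gives 0; no alternative beats it.
Others bid (4, 20, 23): truth gives 0; no alternative beats it.
(Checking all 125 profiles: 111 have a profitable deviation, 14 do not.)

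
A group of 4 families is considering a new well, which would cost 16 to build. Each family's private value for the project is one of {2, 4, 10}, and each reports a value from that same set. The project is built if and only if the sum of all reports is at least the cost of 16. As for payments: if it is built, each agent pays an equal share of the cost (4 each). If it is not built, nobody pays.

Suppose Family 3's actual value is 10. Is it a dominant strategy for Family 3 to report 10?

Yes

Check each profile of the others' reports and compare truth against every alternative report.
Others report (2, 2, 2): truth gives 6, best alternative gives 0.
Others report (2, 2, 4): truth gives 6, best alternative gives 0.
Others report (2, 4, 2): truth gives 6, best alternative gives 0.
Others report (2, 4, 4): truth gives 6, best alternative gives 0.
Others report (4, 2, 2): truth gives 6, best alternative gives 0.
Others report (4, 2, 4): truth gives 6, best alternative gives 0.
(Remaining 21 profiles checked similarly; truth is weakly best in each.)
In every case the truthful report is at least as good as any alternative, so it is a dominant strategy.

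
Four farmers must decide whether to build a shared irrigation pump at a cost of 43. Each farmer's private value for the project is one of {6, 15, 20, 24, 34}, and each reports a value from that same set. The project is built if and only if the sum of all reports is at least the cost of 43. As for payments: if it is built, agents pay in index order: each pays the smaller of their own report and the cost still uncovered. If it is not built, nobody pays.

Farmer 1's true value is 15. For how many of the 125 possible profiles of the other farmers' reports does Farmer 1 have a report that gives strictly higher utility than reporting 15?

Others report (6, 6, 34): truth gives 0; report 6 gives 9 > 0. Violating.
Others report (6, 15, 20): truth gives 0; report 6 gives 9 > 0. Violating.
Others report (6, 15, 24): truth gives 0; report 6 gives 9 > 0. Violating.
Others report (6, 15, 34): truth gives 0; report 6 gives 9 > 0. Violating.
Others report (6, 6, 6): truth gives 0; no alternative beats it.
Others report (6, 6, 15): truth gives 0; no alternative beats it.
(Checking all 125 profiles: 112 have a profitable deviation, 13 do not.)

112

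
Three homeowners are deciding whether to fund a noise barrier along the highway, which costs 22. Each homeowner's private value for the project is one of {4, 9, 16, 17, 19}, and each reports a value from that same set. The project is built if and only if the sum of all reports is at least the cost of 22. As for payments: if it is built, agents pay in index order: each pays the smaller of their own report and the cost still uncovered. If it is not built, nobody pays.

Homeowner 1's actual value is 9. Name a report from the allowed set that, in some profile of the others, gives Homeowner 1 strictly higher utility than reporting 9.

Suppose Homeowner 2 reports 4 and Homeowner 3 reports 16.
Report 9: project built, pays 9, utility 9 - 9 = 0.
Report 4: project built, pays 4, utility 9 - 4 = 5.
So reporting 4 beats truth here (5 > 0).

4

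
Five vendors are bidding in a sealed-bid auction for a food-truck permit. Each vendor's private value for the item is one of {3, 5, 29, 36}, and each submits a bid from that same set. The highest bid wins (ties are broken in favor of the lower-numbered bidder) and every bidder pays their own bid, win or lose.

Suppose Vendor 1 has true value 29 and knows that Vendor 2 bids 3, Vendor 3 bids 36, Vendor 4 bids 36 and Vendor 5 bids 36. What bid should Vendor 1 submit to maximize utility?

Bid 3: loses but pays 3, utility -3.
Bid 5: loses but pays 5, utility -5.
Bid 29: loses but pays 29, utility -29.
Bid 36: wins, pays 36, utility 29 - 36 = -7.
The best choice is 3 with utility -3.

3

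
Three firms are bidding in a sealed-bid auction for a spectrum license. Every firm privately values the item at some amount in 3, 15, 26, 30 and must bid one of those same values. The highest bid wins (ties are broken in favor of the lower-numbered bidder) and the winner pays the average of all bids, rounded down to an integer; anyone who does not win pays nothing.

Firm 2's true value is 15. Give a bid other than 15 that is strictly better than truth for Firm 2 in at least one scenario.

26

Suppose Firm 1 bids 15 and Firm 3 bids 3.
Bid 15: loses, pays 0, utility 0.
Bid 26: wins, pays 14, utility 15 - 14 = 1.
So bidding 26 beats truth here (1 > 0).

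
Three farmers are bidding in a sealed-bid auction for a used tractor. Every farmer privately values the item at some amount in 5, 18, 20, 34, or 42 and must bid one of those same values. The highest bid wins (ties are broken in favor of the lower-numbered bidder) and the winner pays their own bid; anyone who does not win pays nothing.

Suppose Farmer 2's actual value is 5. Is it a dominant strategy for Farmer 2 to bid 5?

Check each profile of the others' bids and compare truth against every alternative bid.
Others bid (5, 5): truth gives 0, best alternative gives -13.
Others bid (5, 18): truth gives 0, best alternative gives -13.
Others bid (5, 20): truth gives 0, best alternative gives 0.
Others bid (5, 34): truth gives 0, best alternative gives 0.
Others bid (5, 42): truth gives 0, best alternative gives 0.
Others bid (18, 5): truth gives 0, best alternative gives 0.
(Remaining 19 profiles checked similarly; truth is weakly best in each.)
In every case the truthful bid is at least as good as any alternative, so it is a dominant strategy.

Yes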